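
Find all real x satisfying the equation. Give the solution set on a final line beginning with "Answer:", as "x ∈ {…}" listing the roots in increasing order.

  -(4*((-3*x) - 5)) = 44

Step 1. [-(4*((-3*x) - 5)) = 44] leading − — multiply by −1 ⇒ neg: 4*((-3*x) - 5) = -44.
Step 2. [4*((-3*x) - 5) = -44] 4 out front; divide by 4. So div: (-3*x) - 5 = -11.
Step 3. [(-3*x) - 5 = -11] -5 is outermost — add 5 both sides, so sub: -3*x = -6.
Step 4. [-3*x = -6] -3·(inner) — divide through by -3, so div: x = 2.

Answer: x ∈ {2}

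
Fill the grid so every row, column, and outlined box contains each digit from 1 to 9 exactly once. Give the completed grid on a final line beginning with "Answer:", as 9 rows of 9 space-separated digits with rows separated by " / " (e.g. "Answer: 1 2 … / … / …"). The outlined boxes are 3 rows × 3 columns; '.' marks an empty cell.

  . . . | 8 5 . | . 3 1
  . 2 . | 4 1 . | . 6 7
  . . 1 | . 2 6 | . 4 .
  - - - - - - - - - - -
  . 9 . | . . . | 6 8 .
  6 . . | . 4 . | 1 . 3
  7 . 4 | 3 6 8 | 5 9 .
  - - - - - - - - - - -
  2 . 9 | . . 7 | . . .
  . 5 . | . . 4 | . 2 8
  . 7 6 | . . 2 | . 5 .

Step 1. [r8c3∈{3}] r8c3 has the single candidate 3 ⇒ r8c3=3.
Step 2. [r1c6∈{9}] r1c6 has the single candidate 9 ⇒ r1c6=9.
Step 3. [r5c4∈{2,5,7,9}] across row 5, 9 lands solely at r5c4 ⇒ r5c4=9.
Step 4. [r4c4∈{1,2,5,7}] col 4 places 2 nowhere but r4c4. So r4c4=2.
Step 5. [r4c1∈{1,3,5}] across row 4, 3 lands solely at r4c1 ⇒ r4c1=3.
Step 6. [r4c3∈{5}] r4c3 has the single candidate 5. So r4c3=5.
Step 7. [r2c3∈{8}] only 8 remains possible at r2c3. So r2c3=8.
Step 8. [r2c7∈{9}] nothing but 9 survives at r2c7 ⇒ r2c7=9.
Step 9. [r9c1∈{1,4,8}] 8 has one home in col 1: r9c1 ⇒ r9c1=8.
Step 10. [r7c2∈{1,4}] 4 has one home in box 7: r7c2. So r7c2=4.
Step 11. [r7c4∈{1,5,6}] r7c4 is the only open cell in row 7 admitting 5, so r7c4=5.
Step 12. [r9c9∈{4,9}] 9 has one home in col 9: r9c9 ⇒ r9c9=9.
Step 13. [r7c7∈{3}] only 3 remains possible at r7c7 ⇒ r7c7=3.
Step 14. [r3c1∈{5,9}] across row 3, 9 lands solely at r3c1, so r3c1=9.
Step 15. [r8c4∈{1,6}] r8c4 is the only open cell in row 8 admitting 6, so r8c4=6.
Step 16. [r5c2∈{8}] r5c2 has the single candidate 8 ⇒ r5c2=8.
Step 17. [r9c4∈{1}] only 1 remains possible at r9c4 ⇒ r9c4=1.
Step 18. [r8c5∈{9}] r8c5's peers cover all but 9 ⇒ r8c5=9.
Step 19. [r1c7∈{2}] nothing but 2 survives at r1c7 ⇒ r1c7=2.
Step 20. [r4c9∈{4}] only 4 remains possible at r4c9. So r4c9=4.
Step 21. [r6c2∈{1}] r6c2 has the single candidate 1 ⇒ r6c2=1.
Step 22. [r5c8∈{7}] only 7 remains possible at r5c8. So r5c8=7.
Step 23. [r5c6∈{5}] r5c6's peers cover all but 5. So r5c6=5.
Step 24. [r3c7∈{8}] r3c7 has the single candidate 8 ⇒ r3c7=8.
Step 25. [r3c2∈{3}] r3c2's peers cover all but 3, so r3c2=3.
Step 26. [r1c2∈{6}] r1c2 has the single candidate 6. So r1c2=6.
Step 27. [r6c9∈{2}] r6c9 has the single candidate 2. So r6c9=2.
Step 28. [r9c7∈{4}] nothing but 4 survives at r9c7 ⇒ r9c7=4.
Step 29. [r3c9∈{5}] r3c9 has the single candidate 5, so r3c9=5.
Step 30. [r9c5∈{3}] r9c5's peers cover all but 3, so r9c5=3.
Step 31. [r3c4∈{7}] r3c4 has the single candidate 7 ⇒ r3c4=7.
Step 32. [r8c7∈{7}] r8c7 is down to just 7, so r8c7=7.
Step 33. [r7c9∈{6}] only 6 remains possible at r7c9. So r7c9=6.
Step 34. [r4c6∈{1}] r4c6's peers cover all but 1. So r4c6=1.
Step 35. [r5c3∈{2}] r5c3 has the single candidate 2, so r5c3=2.
Step 36. [r2c1∈{5}] r2c1's peers cover all but 5, so r2c1=5.
Step 37. [r4c5∈{7}] only 7 remains possible at r4c5, so r4c5=7.
Step 38. [r7c8∈{1}] only 1 remains possible at r7c8. So r7c8=1.
Step 39. [r7c5∈{8}] only 8 remains possible at r7c5 ⇒ r7c5=8.
Step 40. [r8c1∈{1}] nothing but 1 survives at r8c1, so r8c1=1.
Step 41. [r1c3∈{7}] nothing but 7 survives at r1c3 ⇒ r1c3=7.
Step 42. [r1c1∈{4}] only 4 remains possible at r1c1. So r1c1=4.
Step 43. [r2c6∈{3}] r2c6 is down to just 3, so r2c6=3.

Answer: 4 6 7 8 5 9 2 3 1 / 5 2 8 4 1 3 9 6 7 / 9 3 1 7 2 6 8 4 5 / 3 9 5 2 7 1 6 8 4 / 6 8 2 9 4 5 1 7 3 / 7 1 4 3 6 8 5 9 2 / 2 4 9 5 8 7 3 1 6 / 1 5 3 6 9 4 7 2 8 / 8 7 6 1 3 2 4 5 9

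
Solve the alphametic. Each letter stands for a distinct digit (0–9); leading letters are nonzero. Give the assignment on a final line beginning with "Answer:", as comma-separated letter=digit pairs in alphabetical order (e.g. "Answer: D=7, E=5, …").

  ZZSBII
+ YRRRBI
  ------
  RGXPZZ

Step 1. [col 1: I + I ≡ Z (mod 10)] no forcing yet in column 1 (carry-in 0); Z=4 is free and consistent — try it ⇒ Z=4.
Step 2. [col 1: I + I ≡ Z (mod 10)] no forcing yet in column 1 (carry-in 0); I=7 is free and consistent — try it, so I=7.
Step 3. [col 2: I + B ≡ Z (mod 10)] column 2: given I=7, Z=4, carry-in 1, and digits 4,7 already taken and all letters distinct, I+B≡Z (mod 10) forces B=6. So B=6.
Step 4. [col 3: B + R ≡ P (mod 10)] column 3 (B + R ≡ P (mod 10), carry-in 1) doesn't pin R yet; pick R=8 and continue, so R=8.
Step 5. [col 3: B + R ≡ P (mod 10)] column 3 reads B+R+carry(1)=P with B=6, R=8; with digits 4,6,7,8 already taken and all letters distinct, the only value for P is 5. So P=5.
Step 6. [col 4: S + R ≡ X (mod 10)] column 4 (S + R ≡ X (mod 10), carry-in 1) doesn't pin S yet; pick S=0 and continue, so S=0.
Step 7. [col 4: S + R ≡ X (mod 10)] column 4: given S=0, R=8, carry-in 1, and digits 0,4,5,6,7,8 already taken and all letters distinct, S+R≡X (mod 10) forces X=9. So X=9.
Step 8. [col 5: Z + R ≡ G (mod 10)] column 5 reads Z+R+carry(0)=G with Z=4, R=8; with digits 0,4,5,6,7,8,9 already taken and all letters distinct, the only value for G is 2, so G=2.
Step 9. [col 6: Z + Y ≡ R (mod 10)] in column 6 we have Z+Y≡R with carry-in 1; given Z=4, R=8 and digits 0,2,4,5,6,7,8,9 already taken and all letters distinct, that pins Y to 3 ⇒ Y=3.

Answer: B=6, G=2, I=7, P=5, R=8, S=0, X=9, Y=3, Z=4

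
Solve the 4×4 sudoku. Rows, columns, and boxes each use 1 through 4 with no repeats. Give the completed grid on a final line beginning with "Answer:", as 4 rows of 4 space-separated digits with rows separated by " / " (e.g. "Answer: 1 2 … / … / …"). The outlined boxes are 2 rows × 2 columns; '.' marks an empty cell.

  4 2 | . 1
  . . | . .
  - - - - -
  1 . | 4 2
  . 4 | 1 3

Step 1. [r2c1∈{3}] r2c1 has the single candidate 3. So r2c1=3.
Step 2. [r2c3∈{2}] r2c3 has the single candidate 2, so r2c3=2.
Step 3. [r4c1∈{2}] r4c1 has the single candidate 2 ⇒ r4c1=2.
Step 4. [r2c4∈{4}] r2c4 has the single candidate 4, so r2c4=4.
Step 5. [r3c2∈{3}] nothing but 3 survives at r3c2. So r3c2=3.
Step 6. [r1c3∈{3}] nothing but 3 survives at r1c3, so r1c3=3.
Step 7. [r2c2∈{1}] r2c2 has the single candidate 1 ⇒ r2c2=1.

Answer: 4 2 3 1 / 3 1 2 4 / 1 3 4 2 / 2 4 1 3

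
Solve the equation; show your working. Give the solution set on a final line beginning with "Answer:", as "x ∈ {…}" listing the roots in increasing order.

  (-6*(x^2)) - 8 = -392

Step 1. [(-6*(x^2)) - 8 = -392] -8 is outermost — add 8 both sides. So sub: -6*(x^2) = -384.
Step 2. [-6*(x^2) = -384] -6 out front; divide by -6, so div: x^2 = 64.
Step 3. [x^2 = 64] 64 ≥ 0, LHS is (·)² — take ±√, so sqrt: x = 8 or -8.

Answer: x ∈ {-8, 8}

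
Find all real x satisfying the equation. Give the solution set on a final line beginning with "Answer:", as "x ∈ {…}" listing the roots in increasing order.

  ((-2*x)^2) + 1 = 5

Step 1. [((-2*x)^2) + 1 = 5] the outer +1 inverts by subtracting 1, so sub: (-2*x)^2 = 4.
Step 2. [(-2*x)^2 = 4] √ both sides: 4 ≥ 0 gives two branches, so sqrt: -2*x = 2 or -2.
Step 3. [-2*x = 2 or -2] LHS = -2·(…); ÷-2 both sides. So div: x = -1 or 1.

Answer: x ∈ {-1, 1}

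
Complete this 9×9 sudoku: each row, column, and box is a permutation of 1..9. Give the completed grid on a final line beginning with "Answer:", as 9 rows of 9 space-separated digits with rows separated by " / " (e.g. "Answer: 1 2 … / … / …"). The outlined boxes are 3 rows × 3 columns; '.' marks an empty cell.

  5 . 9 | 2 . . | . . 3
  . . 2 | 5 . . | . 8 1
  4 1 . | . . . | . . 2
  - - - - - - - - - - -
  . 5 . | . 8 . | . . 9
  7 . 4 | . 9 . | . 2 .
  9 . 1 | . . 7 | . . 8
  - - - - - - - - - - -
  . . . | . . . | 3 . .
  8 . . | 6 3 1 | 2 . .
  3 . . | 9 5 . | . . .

Step 1. [r2c1∈{6}] r2c1's peers cover all but 6 ⇒ r2c1=6.
Step 2. [r9c7∈{1,4,6,7,8}] in col 7, 8 fits only at r9c7 ⇒ r9c7=8.
Step 3. [r9c8∈{1,4,6,7}] row 9 places 1 nowhere but r9c8. So r9c8=1.
Step 4. [r3c3∈{3,7,8}] 8 has one home in col 3: r3c3, so r3c3=8.
Step 5. [r1c2∈{7}] r1c2's peers cover all but 7 ⇒ r1c2=7.
Step 6. [r4c3∈{3,6}] in col 3, 3 fits only at r4c3, so r4c3=3.
Step 7. [r5c6∈{3,5,6}] across col 6, 5 lands solely at r5c6 ⇒ r5c6=5.
Step 8. [r5c9∈{6}] r5c9 has the single candidate 6, so r5c9=6.
Step 9. [r7c8∈{4,5,6,7,9}] 6 has one home in box 9: r7c8 ⇒ r7c8=6.
Step 10. [r1c8∈{4}] r1c8 is down to just 4. So r1c8=4.
Step 11. [r4c6∈{2,4,6}] r4c6 is the only open cell in row 4 admitting 6, so r4c6=6.
Step 12. [r8c8∈{5,7,9}] 9 has one home in box 9: r8c8 ⇒ r8c8=9.
Step 13. [r8c2∈{4}] only 4 remains possible at r8c2, so r8c2=4.
Step 14. [r7c4∈{4,7,8}] col 4 places 8 nowhere but r7c4. So r7c4=8.
Step 15. [r7c5∈{2,4,7}] across box 8, 7 lands solely at r7c5. So r7c5=7.
Step 16. [r2c7∈{7,9}] across row 2, 7 lands solely at r2c7. So r2c7=7.
Step 17. [r2c6∈{3,4,9}] r2c6 is the only open cell in row 2 admitting 9. So r2c6=9.
Step 18. [r5c4∈{1,3}] row 5 places 3 nowhere but r5c4, so r5c4=3.
Step 19. [r6c4∈{4}] nothing but 4 survives at r6c4. So r6c4=4.
Step 20. [r6c7∈{5}] r6c7 has the single candidate 5. So r6c7=5.
Step 21. [r7c3∈{5}] only 5 remains possible at r7c3 ⇒ r7c3=5.
Step 22. [r7c9∈{4}] nothing but 4 survives at r7c9, so r7c9=4.
Step 23. [r7c6∈{2}] r7c6's peers cover all but 2 ⇒ r7c6=2.
Step 24. [r6c2∈{2,6}] row 6 places 6 nowhere but r6c2. So r6c2=6.
Step 25. [r3c5∈{6}] r3c5's peers cover all but 6 ⇒ r3c5=6.
Step 26. [r9c9∈{7}] r9c9 has the single candidate 7 ⇒ r9c9=7.
Step 27. [r5c7∈{1}] r5c7 is down to just 1 ⇒ r5c7=1.
Step 28. [r9c6∈{4}] only 4 remains possible at r9c6, so r9c6=4.
Step 29. [r4c1∈{2}] r4c1 has the single candidate 2, so r4c1=2.
Step 30. [r6c5∈{2}] r6c5 has the single candidate 2. So r6c5=2.
Step 31. [r4c7∈{4}] r4c7 is down to just 4, so r4c7=4.
Step 32. [r5c2∈{8}] r5c2 has the single candidate 8. So r5c2=8.
Step 33. [r4c8∈{7}] nothing but 7 survives at r4c8. So r4c8=7.
Step 34. [r8c9∈{5}] r8c9 is down to just 5 ⇒ r8c9=5.
Step 35. [r4c4∈{1}] r4c4 has the single candidate 1. So r4c4=1.
Step 36. [r1c5∈{1}] r1c5's peers cover all but 1 ⇒ r1c5=1.
Step 37. [r3c8∈{5}] r3c8 has the single candidate 5. So r3c8=5.
Step 38. [r1c6∈{8}] r1c6's peers cover all but 8 ⇒ r1c6=8.
Step 39. [r8c3∈{7}] r8c3 is down to just 7 ⇒ r8c3=7.
Step 40. [r3c6∈{3}] nothing but 3 survives at r3c6. So r3c6=3.
Step 41. [r7c1∈{1}] r7c1 has the single candidate 1 ⇒ r7c1=1.
Step 42. [r7c2∈{9}] r7c2's peers cover all but 9. So r7c2=9.
Step 43. [r9c3∈{6}] only 6 remains possible at r9c3, so r9c3=6.
Step 44. [r2c5∈{4}] r2c5 has the single candidate 4, so r2c5=4.
Step 45. [r6c8∈{3}] nothing but 3 survives at r6c8. So r6c8=3.
Step 46. [r3c7∈{9}] nothing but 9 survives at r3c7. So r3c7=9.
Step 47. [r1c7∈{6}] r1c7 has the single candidate 6 ⇒ r1c7=6.
Step 48. [r9c2∈{2}] r9c2 is down to just 2, so r9c2=2.
Step 49. [r3c4∈{7}] nothing but 7 survives at r3c4 ⇒ r3c4=7.
Step 50. [r2c2∈{3}] r2c2's peers cover all but 3 ⇒ r2c2=3.

Answer: 5 7 9 2 1 8 6 4 3 / 6 3 2 5 4 9 7 8 1 / 4 1 8 7 6 3 9 5 2 / 2 5 3 1 8 6 4 7 9 / 7 8 4 3 9 5 1 2 6 / 9 6 1 4 2 7 5 3 8 / 1 9 5 8 7 2 3 6 4 / 8 4 7 6 3 1 2 9 5 / 3 2 6 9 5 4 8 1 7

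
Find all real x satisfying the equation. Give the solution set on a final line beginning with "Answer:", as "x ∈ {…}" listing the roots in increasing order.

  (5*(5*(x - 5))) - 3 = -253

Step 1. [(5*(5*(x - 5))) - 3 = -253] add 3: x sits inside (… - 3). So sub: 5*(5*(x - 5)) = -250.
Step 2. [5*(5*(x - 5)) = -250] LHS = 5·(…); ÷5 both sides, so div: 5*(x - 5) = -50.
Step 3. [5*(x - 5) = -50] 5 out front; divide by 5 ⇒ div: x - 5 = -10.
Step 4. [x - 5 = -10] add 5: x sits inside (… - 5) ⇒ sub: x = -5.

Answer: x ∈ {-5}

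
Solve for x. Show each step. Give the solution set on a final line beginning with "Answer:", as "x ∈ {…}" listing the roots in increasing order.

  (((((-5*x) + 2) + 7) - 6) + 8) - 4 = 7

Step 1. [(((((-5*x) + 2) + 7) - 6) + 8) - 4 = 7] 4 comes off first (add 4), so sub: ((((-5*x) + 2) + 7) - 6) + 8 = 11.
Step 2. [((((-5*x) + 2) + 7) - 6) + 8 = 11] the outer +8 inverts by subtracting 8, so sub: (((-5*x) + 2) + 7) - 6 = 3.
Step 3. [(((-5*x) + 2) + 7) - 6 = 3] 6 comes off first (add 6). So sub: ((-5*x) + 2) + 7 = 9.
Step 4. [((-5*x) + 2) + 7 = 9] subtract 7: x sits inside (… + 7). So sub: (-5*x) + 2 = 2.
Step 5. [(-5*x) + 2 = 2] 2 comes off first (subtract 2). So sub: -5*x = 0.
Step 6. [-5*x = 0] leading coefficient -5: divide by -5, so div: x = 0.

Answer: x ∈ {0}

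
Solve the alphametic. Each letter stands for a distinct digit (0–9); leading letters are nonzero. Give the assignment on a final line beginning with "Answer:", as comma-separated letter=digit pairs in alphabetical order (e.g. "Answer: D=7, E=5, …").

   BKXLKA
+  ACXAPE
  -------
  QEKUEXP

Step 1. [col 1: A + E ≡ P (mod 10)] P=0 is one option consistent with column 1 (A + E ≡ P (mod 10), carry-in 0) — take it. So P=0.
Step 2. [Q] the sum has 7 digits but both addends have 6; that extra leading digit Q is the final carry, namely 1. So Q=1.
Step 3. [col 1: A + E ≡ P (mod 10)] several values work for A in column 1 (A + E ≡ P (mod 10), carry-in 0); try A=8. So A=8.
Step 4. [col 1: A + E ≡ P (mod 10)] from column 1 (A=8, P=0, carry-in 0, digits 0,1,8 already taken and all letters distinct): E must equal 2. So E=2.
Step 5. [col 2: K + P ≡ X (mod 10)] several values work for K in column 2 (K + P ≡ X (mod 10), carry-in 1); try K=6, so K=6.
Step 6. [col 2: K + P ≡ X (mod 10)] column 2: given K=6, P=0, carry-in 1, and digits 0,1,2,6,8 already taken and all letters distinct, K+P≡X (mod 10) forces X=7 ⇒ X=7.
Step 7. [col 3: L + A ≡ E (mod 10)] column 3 reads L+A+carry(0)=E with A=8, E=2; with digits 0,1,2,6,7,8 already taken and all letters distinct, the only value for L is 4, so L=4.
Step 8. [col 4: X + X ≡ U (mod 10)] column 4 reads X+X+carry(1)=U with X=7; with digits 0,1,2,4,6,7,8 already taken and all letters distinct, the only value for U is 5 ⇒ U=5.
Step 9. [col 5: K + C ≡ K (mod 10)] column 5: given K=6, carry-in 1, and digits 0,1,2,4,5,6,7,8 already taken and all letters distinct, K+C≡K (mod 10) forces C=9, so C=9.
Step 10. [col 6: B + A ≡ E (mod 10)] in column 6 we have B+A≡E with carry-in 1; given A=8, E=2 and digits 0,1,2,4,5,6,7,8,9 already taken and all letters distinct, that pins B to 3. So B=3.

Answer: A=8, B=3, C=9, E=2, K=6, L=4, P=0, Q=1, U=5, X=7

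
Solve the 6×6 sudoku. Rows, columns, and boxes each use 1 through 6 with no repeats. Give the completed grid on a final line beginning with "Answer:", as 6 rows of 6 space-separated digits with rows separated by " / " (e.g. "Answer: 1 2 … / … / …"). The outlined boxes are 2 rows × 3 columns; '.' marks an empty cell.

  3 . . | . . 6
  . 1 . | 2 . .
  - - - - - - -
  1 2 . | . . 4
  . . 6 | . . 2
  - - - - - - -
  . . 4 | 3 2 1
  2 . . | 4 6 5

Step 1. [r2c3∈{5}] nothing but 5 survives at r2c3, so r2c3=5.
Step 2. [r3c3∈{3}] r3c3's peers cover all but 3 ⇒ r3c3=3.
Step 3. [r3c5∈{5}] r3c5's peers cover all but 5 ⇒ r3c5=5.
Step 4. [r1c2∈{4}] r1c2's peers cover all but 4, so r1c2=4.
Step 5. [r4c2∈{5}] nothing but 5 survives at r4c2, so r4c2=5.
Step 6. [r4c4∈{1}] r4c4 is down to just 1 ⇒ r4c4=1.
Step 7. [r2c1∈{6}] r2c1 is down to just 6. So r2c1=6.
Step 8. [r2c6∈{3}] nothing but 3 survives at r2c6, so r2c6=3.
Step 9. [r2c5∈{4}] nothing but 4 survives at r2c5. So r2c5=4.
Step 10. [r4c1∈{4}] r4c1 is down to just 4, so r4c1=4.
Step 11. [r3c4∈{6}] r3c4 has the single candidate 6, so r3c4=6.
Step 12. [r6c3∈{1}] nothing but 1 survives at r6c3, so r6c3=1.
Step 13. [r6c2∈{3}] r6c2's peers cover all but 3, so r6c2=3.
Step 14. [r1c5∈{1}] r1c5 is down to just 1 ⇒ r1c5=1.
Step 15. [r5c2∈{6}] r5c2 is down to just 6, so r5c2=6.
Step 16. [r1c3∈{2}] r1c3's peers cover all but 2. So r1c3=2.
Step 17. [r4c5∈{3}] only 3 remains possible at r4c5 ⇒ r4c5=3.
Step 18. [r5c1∈{5}] r5c1's peers cover all but 5, so r5c1=5.
Step 19. [r1c4∈{5}] r1c4's peers cover all but 5, so r1c4=5.

Answer: 3 4 2 5 1 6 / 6 1 5 2 4 3 / 1 2 3 6 5 4 / 4 5 6 1 3 2 / 5 6 4 3 2 1 / 2 3 1 4 6 5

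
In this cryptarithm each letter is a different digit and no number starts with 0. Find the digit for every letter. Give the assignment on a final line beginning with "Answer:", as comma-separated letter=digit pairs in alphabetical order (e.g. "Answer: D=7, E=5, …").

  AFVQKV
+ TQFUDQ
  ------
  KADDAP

Step 1. [col 1: V + Q ≡ P (mod 10)] column 1 (V + Q ≡ P (mod 10), carry-in 0) doesn't pin P yet; pick P=9 and continue ⇒ P=9.
Step 2. [col 1: V + Q ≡ P (mod 10)] column 1 (V + Q ≡ P (mod 10), carry-in 0) doesn't pin Q yet; pick Q=7 and continue, so Q=7.
Step 3. [col 1: V + Q ≡ P (mod 10)] in column 1 we have V+Q≡P with carry-in 0; given Q=7, P=9 and digits 7,9 already taken and all letters distinct, that pins V to 2 ⇒ V=2.
Step 4. [col 2: K + D ≡ A (mod 10)] D=8 is one option consistent with column 2 (K + D ≡ A (mod 10), carry-in 0) — take it ⇒ D=8.
Step 5. [col 2: K + D ≡ A (mod 10)] no forcing yet in column 2 (carry-in 0); K=5 is free and consistent — try it. So K=5.
Step 6. [col 2: K + D ≡ A (mod 10)] column 2 reads K+D+carry(0)=A with K=5, D=8; with digits 2,5,7,8,9 already taken and all letters distinct, the only value for A is 3 ⇒ A=3.
Step 7. [col 3: Q + U ≡ D (mod 10)] from column 3 (Q=7, D=8, carry-in 1, digits 2,3,5,7,8,9 already taken and all letters distinct): U must equal 0. So U=0.
Step 8. [col 4: V + F ≡ D (mod 10)] column 4 reads V+F+carry(0)=D with V=2, D=8; with digits 0,2,3,5,7,8,9 already taken and all letters distinct, the only value for F is 6, so F=6.
Step 9. [col 6: A + T ≡ K (mod 10)] column 6: given A=3, K=5, carry-in 1, and digits 0,2,3,5,6,7,8,9 already taken and all letters distinct, A+T≡K (mod 10) forces T=1 ⇒ T=1.

Answer: A=3, D=8, F=6, K=5, P=9, Q=7, T=1, U=0, V=2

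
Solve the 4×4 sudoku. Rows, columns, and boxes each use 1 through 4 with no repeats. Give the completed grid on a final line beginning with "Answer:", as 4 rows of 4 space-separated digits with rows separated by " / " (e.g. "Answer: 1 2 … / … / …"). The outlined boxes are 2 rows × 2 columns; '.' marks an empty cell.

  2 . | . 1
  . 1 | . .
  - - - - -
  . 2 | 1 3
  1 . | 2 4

Step 1. [r2c1∈{3,4}] in col 1, 3 fits only at r2c1, so r2c1=3.
Step 2. [r1c3∈{3,4}] across row 1, 3 lands solely at r1c3. So r1c3=3.
Step 3. [r2c4∈{2}] r2c4's peers cover all but 2, so r2c4=2.
Step 4. [r3c1∈{4}] r3c1 is down to just 4 ⇒ r3c1=4.
Step 5. [r4c2∈{3}] r4c2 has the single candidate 3, so r4c2=3.
Step 6. [r2c3∈{4}] nothing but 4 survives at r2c3. So r2c3=4.
Step 7. [r1c2∈{4}] nothing but 4 survives at r1c2, so r1c2=4.

Answer: 2 4 3 1 / 3 1 4 2 / 4 2 1 3 / 1 3 2 4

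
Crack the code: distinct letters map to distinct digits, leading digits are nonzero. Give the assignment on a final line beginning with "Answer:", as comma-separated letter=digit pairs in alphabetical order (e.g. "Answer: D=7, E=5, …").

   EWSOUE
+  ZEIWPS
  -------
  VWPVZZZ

Step 1. [col 1: E + S ≡ Z (mod 10)] E=7 is one option consistent with column 1 (E + S ≡ Z (mod 10), carry-in 0) — take it ⇒ E=7.
Step 2. [V] adding two 6-digit numbers gives at most 6+1 digits, and here it does — V is that final carry and must be 1, so V=1.
Step 3. [col 1: E + S ≡ Z (mod 10)] no forcing yet in column 1 (carry-in 0); Z=3 is free and consistent — try it. So Z=3.
Step 4. [col 1: E + S ≡ Z (mod 10)] in column 1 we have E+S≡Z with carry-in 0; given E=7, Z=3 and digits 1,3,7 already taken and all letters distinct, that pins S to 6. So S=6.
Step 5. [col 2: U + P ≡ Z (mod 10)] no forcing yet in column 2 (carry-in 1); U=4 is free and consistent — try it. So U=4.
Step 6. [col 2: U + P ≡ Z (mod 10)] column 2: given U=4, Z=3, carry-in 1, and digits 1,3,4,6,7 already taken and all letters distinct, U+P≡Z (mod 10) forces P=8, so P=8.
Step 7. [col 3: O + W ≡ Z (mod 10)] no forcing yet in column 3 (carry-in 1); W=0 is free and consistent — try it. So W=0.
Step 8. [col 3: O + W ≡ Z (mod 10)] in column 3 we have O+W≡Z with carry-in 1; given W=0, Z=3 and digits 0,1,3,4,6,7,8 already taken and all letters distinct, that pins O to 2 ⇒ O=2.
Step 9. [col 4: S + I ≡ V (mod 10)] in column 4 we have S+I≡V with carry-in 0; given S=6, V=1 and digits 0,1,2,3,4,6,7,8 already taken and all letters distinct, that pins I to 5 ⇒ I=5.

Answer: E=7, I=5, O=2, P=8, S=6, U=4, V=1, W=0, Z=3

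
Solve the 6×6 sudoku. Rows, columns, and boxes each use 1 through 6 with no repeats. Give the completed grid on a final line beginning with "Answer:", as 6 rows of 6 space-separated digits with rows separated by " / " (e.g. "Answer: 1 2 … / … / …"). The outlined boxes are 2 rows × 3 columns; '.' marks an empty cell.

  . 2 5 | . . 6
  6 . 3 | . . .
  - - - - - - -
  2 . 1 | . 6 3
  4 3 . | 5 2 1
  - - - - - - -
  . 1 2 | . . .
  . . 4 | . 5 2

Step 1. [r6c4∈{1,3,6}] across row 6, 1 lands solely at r6c4, so r6c4=1.
Step 2. [r2c2∈{4}] only 4 remains possible at r2c2. So r2c2=4.
Step 3. [r5c6∈{4}] r5c6 is down to just 4 ⇒ r5c6=4.
Step 4. [r1c5∈{1,3,4}] 4 has one home in col 5: r1c5, so r1c5=4.
Step 5. [r5c5∈{3}] nothing but 3 survives at r5c5. So r5c5=3.
Step 6. [r4c3∈{6}] r4c3's peers cover all but 6, so r4c3=6.
Step 7. [r2c6∈{5}] only 5 remains possible at r2c6 ⇒ r2c6=5.
Step 8. [r3c4∈{4}] r3c4's peers cover all but 4 ⇒ r3c4=4.
Step 9. [r1c1∈{1}] only 1 remains possible at r1c1 ⇒ r1c1=1.
Step 10. [r1c4∈{3}] r1c4 has the single candidate 3 ⇒ r1c4=3.
Step 11. [r6c2∈{6}] r6c2's peers cover all but 6. So r6c2=6.
Step 12. [r5c4∈{6}] nothing but 6 survives at r5c4, so r5c4=6.
Step 13. [r5c1∈{5}] r5c1's peers cover all but 5, so r5c1=5.
Step 14. [r6c1∈{3}] r6c1 has the single candidate 3. So r6c1=3.
Step 15. [r2c4∈{2}] r2c4's peers cover all but 2 ⇒ r2c4=2.
Step 16. [r2c5∈{1}] nothing but 1 survives at r2c5. So r2c5=1.
Step 17. [r3c2∈{5}] r3c2 has the single candidate 5, so r3c2=5.

Answer: 1 2 5 3 4 6 / 6 4 3 2 1 5 / 2 5 1 4 6 3 / 4 3 6 5 2 1 / 5 1 2 6 3 4 / 3 6 4 1 5 2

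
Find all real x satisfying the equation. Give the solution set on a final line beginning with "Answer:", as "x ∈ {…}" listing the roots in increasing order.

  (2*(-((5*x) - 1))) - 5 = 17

Step 1. [(2*(-((5*x) - 1))) - 5 = 17] 5 comes off first (add 5). So sub: 2*(-((5*x) - 1)) = 22.
Step 2. [2*(-((5*x) - 1)) = 22] 2 out front; divide by 2 ⇒ div: -((5*x) - 1) = 11.
Step 3. [-((5*x) - 1) = 11] leading − — multiply by −1. So neg: (5*x) - 1 = -11.
Step 4. [(5*x) - 1 = -11] 1 comes off first (add 1). So sub: 5*x = -10.
Step 5. [5*x = -10] 5·(inner) — divide through by 5 ⇒ div: x = -2.

Answer: x ∈ {-2}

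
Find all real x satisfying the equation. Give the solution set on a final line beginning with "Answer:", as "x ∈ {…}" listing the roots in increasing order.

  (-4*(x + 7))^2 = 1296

Step 1. [(-4*(x + 7))^2 = 1296] 1296 ≥ 0, LHS is (·)² — take ±√ ⇒ sqrt: -4*(x + 7) = 36 or -36.
Step 2. [-4*(x + 7) = 36 or -36] LHS = -4·(…); ÷-4 both sides ⇒ div: x + 7 = -9 or 9.
Step 3. [x + 7 = -9 or 9] subtract 7: x sits inside (… + 7). So sub: x = -16 or 2.

Answer: x ∈ {-16, 2}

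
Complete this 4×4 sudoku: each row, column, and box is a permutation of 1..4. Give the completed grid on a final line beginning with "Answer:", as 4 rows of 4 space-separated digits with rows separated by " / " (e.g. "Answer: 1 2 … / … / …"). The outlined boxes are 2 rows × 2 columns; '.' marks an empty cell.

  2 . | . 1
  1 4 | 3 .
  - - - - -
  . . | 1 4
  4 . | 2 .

Step 1. [r1c2∈{3}] r1c2 has the single candidate 3, so r1c2=3.
Step 2. [r2c4∈{2}] r2c4 has the single candidate 2. So r2c4=2.
Step 3. [r1c3∈{4}] only 4 remains possible at r1c3, so r1c3=4.
Step 4. [r4c2∈{1}] r4c2's peers cover all but 1, so r4c2=1.
Step 5. [r3c2∈{2}] r3c2 is down to just 2, so r3c2=2.
Step 6. [r3c1∈{3}] nothing but 3 survives at r3c1 ⇒ r3c1=3.
Step 7. [r4c4∈{3}] r4c4's peers cover all but 3. So r4c4=3.

Answer: 2 3 4 1 / 1 4 3 2 / 3 2 1 4 / 4 1 2 3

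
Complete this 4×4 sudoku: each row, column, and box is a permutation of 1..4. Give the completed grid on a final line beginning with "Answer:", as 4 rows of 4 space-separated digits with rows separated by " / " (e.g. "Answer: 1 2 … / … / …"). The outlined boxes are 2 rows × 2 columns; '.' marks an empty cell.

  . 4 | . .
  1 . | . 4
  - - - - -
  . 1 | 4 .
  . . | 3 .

Step 1. [r4c2∈{2}] only 2 remains possible at r4c2. So r4c2=2.
Step 2. [r1c1∈{2,3}] across col 1, 2 lands solely at r1c1. So r1c1=2.
Step 3. [r1c3∈{1}] r1c3 has the single candidate 1, so r1c3=1.
Step 4. [r1c4∈{3}] r1c4's peers cover all but 3. So r1c4=3.
Step 5. [r3c4∈{2}] r3c4's peers cover all but 2. So r3c4=2.
Step 6. [r2c2∈{3}] only 3 remains possible at r2c2 ⇒ r2c2=3.
Step 7. [r3c1∈{3}] r3c1's peers cover all but 3, so r3c1=3.
Step 8. [r4c1∈{4}] r4c1 is down to just 4, so r4c1=4.
Step 9. [r2c3∈{2}] r2c3 is down to just 2, so r2c3=2.
Step 10. [r4c4∈{1}] only 1 remains possible at r4c4, so r4c4=1.

Answer: 2 4 1 3 / 1 3 2 4 / 3 1 4 2 / 4 2 3 1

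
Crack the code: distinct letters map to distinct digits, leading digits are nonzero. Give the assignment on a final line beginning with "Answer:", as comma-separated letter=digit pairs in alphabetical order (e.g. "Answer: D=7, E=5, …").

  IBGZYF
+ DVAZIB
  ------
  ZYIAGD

Step 1. [col 1: F + B ≡ D (mod 10)] D=7 is one option consistent with column 1 (F + B ≡ D (mod 10), carry-in 0) — take it. So D=7.
Step 2. [col 1: F + B ≡ D (mod 10)] F=5 is one option consistent with column 1 (F + B ≡ D (mod 10), carry-in 0) — take it ⇒ F=5.
Step 3. [col 1: F + B ≡ D (mod 10)] from column 1 (F=5, D=7, carry-in 0, digits 5,7 already taken and all letters distinct): B must equal 2, so B=2.
Step 4. [col 2: Y + I ≡ G (mod 10)] several values work for Y in column 2 (Y + I ≡ G (mod 10), carry-in 0); try Y=3. So Y=3.
Step 5. [col 2: Y + I ≡ G (mod 10)] several values work for G in column 2 (Y + I ≡ G (mod 10), carry-in 0); try G=4 ⇒ G=4.
Step 6. [col 2: Y + I ≡ G (mod 10)] in column 2 we have Y+I≡G with carry-in 0; given Y=3, G=4 and digits 2,3,4,5,7 already taken and all letters distinct, that pins I to 1. So I=1.
Step 7. [col 3: Z + Z ≡ A (mod 10)] column 3 (Z + Z ≡ A (mod 10), carry-in 0) doesn't pin Z yet; pick Z=8 and continue ⇒ Z=8.
Step 8. [col 3: Z + Z ≡ A (mod 10)] column 3: given Z=8, carry-in 0, and digits 1,2,3,4,5,7,8 already taken and all letters distinct, Z+Z≡A (mod 10) forces A=6, so A=6.
Step 9. [col 5: B + V ≡ Y (mod 10)] from column 5 (B=2, Y=3, carry-in 1, digits 1,2,3,4,5,6,7,8 already taken and all letters distinct): V must equal 0 ⇒ V=0.

Answer: A=6, B=2, D=7, F=5, G=4, I=1, V=0, Y=3, Z=8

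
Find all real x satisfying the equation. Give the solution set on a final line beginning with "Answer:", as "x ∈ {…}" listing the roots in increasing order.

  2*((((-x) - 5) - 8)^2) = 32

Step 1. [2*((((-x) - 5) - 8)^2) = 32] leading coefficient 2: divide by 2. So div: (((-x) - 5) - 8)^2 = 16.
Step 2. [(((-x) - 5) - 8)^2 = 16] 16 ≥ 0, LHS is (·)² — take ±√ ⇒ sqrt: ((-x) - 5) - 8 = 4 or -4.
Step 3. [((-x) - 5) - 8 = 4 or -4] the outer -8 inverts by adding 8 ⇒ sub: (-x) - 5 = 12 or 4.
Step 4. [(-x) - 5 = 12 or 4] -5 is outermost — add 5 both sides ⇒ sub: -x = 17 or 9.
Step 5. [-x = 17 or 9] LHS negated; negate both sides. So neg: x = -17 or -9.

Answer: x ∈ {-17, -9}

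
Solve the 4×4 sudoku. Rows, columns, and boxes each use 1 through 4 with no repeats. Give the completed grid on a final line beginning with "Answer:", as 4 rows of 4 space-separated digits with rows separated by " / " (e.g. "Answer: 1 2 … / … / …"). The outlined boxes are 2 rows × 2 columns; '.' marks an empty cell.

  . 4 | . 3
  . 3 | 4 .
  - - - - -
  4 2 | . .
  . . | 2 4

Step 1. [r1c3∈{1}] r1c3's peers cover all but 1 ⇒ r1c3=1.
Step 2. [r2c1∈{1,2}] r2c1 is the only open cell in row 2 admitting 1. So r2c1=1.
Step 3. [r3c4∈{1}] nothing but 1 survives at r3c4 ⇒ r3c4=1.
Step 4. [r2c4∈{2}] nothing but 2 survives at r2c4. So r2c4=2.
Step 5. [r4c1∈{3}] r4c1 has the single candidate 3. So r4c1=3.
Step 6. [r4c2∈{1}] r4c2 is down to just 1 ⇒ r4c2=1.
Step 7. [r1c1∈{2}] r1c1's peers cover all but 2. So r1c1=2.
Step 8. [r3c3∈{3}] only 3 remains possible at r3c3. So r3c3=3.

Answer: 2 4 1 3 / 1 3 4 2 / 4 2 3 1 / 3 1 2 4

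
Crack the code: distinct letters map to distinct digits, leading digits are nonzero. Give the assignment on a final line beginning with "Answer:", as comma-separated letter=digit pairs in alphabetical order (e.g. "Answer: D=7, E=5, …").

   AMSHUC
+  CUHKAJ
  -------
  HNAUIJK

Step 1. [col 1: C + J ≡ K (mod 10)] several values work for K in column 1 (C + J ≡ K (mod 10), carry-in 0); try K=3 ⇒ K=3.
Step 2. [col 1: C + J ≡ K (mod 10)] no forcing yet in column 1 (carry-in 0); J=8 is free and consistent — try it ⇒ J=8.
Step 3. [H] adding two 6-digit numbers gives at most 6+1 digits, and here it does — H is that final carry and must be 1 ⇒ H=1.
Step 4. [col 1: C + J ≡ K (mod 10)] in column 1 we have C+J≡K with carry-in 0; given J=8, K=3 and digits 1,3,8 already taken and all letters distinct, that pins C to 5 ⇒ C=5.
Step 5. [col 2: U + A ≡ J (mod 10)] A=7 is one option consistent with column 2 (U + A ≡ J (mod 10), carry-in 1) — take it ⇒ A=7.
Step 6. [col 2: U + A ≡ J (mod 10)] column 2 reads U+A+carry(1)=J with A=7, J=8; with digits 1,3,5,7,8 already taken and all letters distinct, the only value for U is 0, so U=0.
Step 7. [col 3: H + K ≡ I (mod 10)] column 3: given H=1, K=3, carry-in 0, and digits 0,1,3,5,7,8 already taken and all letters distinct, H+K≡I (mod 10) forces I=4, so I=4.
Step 8. [col 4: S + H ≡ U (mod 10)] column 4: given H=1, U=0, carry-in 0, and digits 0,1,3,4,5,7,8 already taken and all letters distinct, S+H≡U (mod 10) forces S=9, so S=9.
Step 9. [col 5: M + U ≡ A (mod 10)] from column 5 (U=0, A=7, carry-in 1, digits 0,1,3,4,5,7,8,9 already taken and all letters distinct): M must equal 6, so M=6.
Step 10. [col 6: A + C ≡ N (mod 10)] in column 6 we have A+C≡N with carry-in 0; given A=7, C=5 and digits 0,1,3,4,5,6,7,8,9 already taken and all letters distinct, that pins N to 2. So N=2.

Answer: A=7, C=5, H=1, I=4, J=8, K=3, M=6, N=2, S=9, U=0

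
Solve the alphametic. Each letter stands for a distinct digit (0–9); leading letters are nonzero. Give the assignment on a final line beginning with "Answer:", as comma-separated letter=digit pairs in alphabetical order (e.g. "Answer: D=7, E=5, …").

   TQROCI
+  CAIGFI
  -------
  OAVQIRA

Step 1. [col 1: I + I ≡ A (mod 10)] column 1 (I + I ≡ A (mod 10), carry-in 0) doesn't pin I yet; pick I=2 and continue ⇒ I=2.
Step 2. [col 1: I + I ≡ A (mod 10)] column 1 reads I+I+carry(0)=A with I=2; with digits 2 already taken and all letters distinct, the only value for A is 4. So A=4.
Step 3. [col 2: C + F ≡ R (mod 10)] column 2 (C + F ≡ R (mod 10), carry-in 0) doesn't pin C yet; pick C=6 and continue ⇒ C=6.
Step 4. [col 2: C + F ≡ R (mod 10)] R=3 is one option consistent with column 2 (C + F ≡ R (mod 10), carry-in 0) — take it ⇒ R=3.
Step 5. [O] the sum has 7 digits but both addends have 6; that extra leading digit O is the final carry, namely 1, so O=1.
Step 6. [col 2: C + F ≡ R (mod 10)] from column 2 (C=6, R=3, carry-in 0, digits 1,2,3,4,6 already taken and all letters distinct): F must equal 7 ⇒ F=7.
Step 7. [col 3: O + G ≡ I (mod 10)] column 3 reads O+G+carry(1)=I with O=1, I=2; with digits 1,2,3,4,6,7 already taken and all letters distinct, the only value for G is 0 ⇒ G=0.
Step 8. [col 4: R + I ≡ Q (mod 10)] column 4: given R=3, I=2, carry-in 0, and digits 0,1,2,3,4,6,7 already taken and all letters distinct, R+I≡Q (mod 10) forces Q=5 ⇒ Q=5.
Step 9. [col 5: Q + A ≡ V (mod 10)] column 5: given Q=5, A=4, carry-in 0, and digits 0,1,2,3,4,5,6,7 already taken and all letters distinct, Q+A≡V (mod 10) forces V=9, so V=9.
Step 10. [col 6: T + C ≡ A (mod 10)] in column 6 we have T+C≡A with carry-in 0; given C=6, A=4 and digits 0,1,2,3,4,5,6,7,9 already taken and all letters distinct, that pins T to 8. So T=8.

Answer: A=4, C=6, F=7, G=0, I=2, O=1, Q=5, R=3, T=8, V=9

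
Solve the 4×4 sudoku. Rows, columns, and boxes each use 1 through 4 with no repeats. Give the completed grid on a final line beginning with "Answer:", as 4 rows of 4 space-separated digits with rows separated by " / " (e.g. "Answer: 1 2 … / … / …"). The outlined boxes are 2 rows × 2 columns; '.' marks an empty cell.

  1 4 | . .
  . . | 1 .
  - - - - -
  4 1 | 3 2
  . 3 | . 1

Step 1. [r2c1∈{2,3}] r2c1 is the only open cell in col 1 admitting 3. So r2c1=3.
Step 2. [r4c3∈{4}] r4c3's peers cover all but 4, so r4c3=4.
Step 3. [r1c4∈{3}] nothing but 3 survives at r1c4. So r1c4=3.
Step 4. [r2c4∈{4}] r2c4 has the single candidate 4 ⇒ r2c4=4.
Step 5. [r1c3∈{2}] only 2 remains possible at r1c3, so r1c3=2.
Step 6. [r2c2∈{2}] only 2 remains possible at r2c2. So r2c2=2.
Step 7. [r4c1∈{2}] r4c1's peers cover all but 2 ⇒ r4c1=2.

Answer: 1 4 2 3 / 3 2 1 4 / 4 1 3 2 / 2 3 4 1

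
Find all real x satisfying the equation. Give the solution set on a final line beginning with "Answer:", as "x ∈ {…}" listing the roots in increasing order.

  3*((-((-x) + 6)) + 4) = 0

Step 1. [3*((-((-x) + 6)) + 4) = 0] LHS = 3·(…); ÷3 both sides, so div: (-((-x) + 6)) + 4 = 0.
Step 2. [(-((-x) + 6)) + 4 = 0] +4 is outermost — subtract 4 both sides, so sub: -((-x) + 6) = -4.
Step 3. [-((-x) + 6) = -4] LHS negated; negate both sides ⇒ neg: (-x) + 6 = 4.
Step 4. [(-x) + 6 = 4] 6 comes off first (subtract 6), so sub: -x = -2.
Step 5. [-x = -2] flip signs both sides ⇒ neg: x = 2.

Answer: x ∈ {2}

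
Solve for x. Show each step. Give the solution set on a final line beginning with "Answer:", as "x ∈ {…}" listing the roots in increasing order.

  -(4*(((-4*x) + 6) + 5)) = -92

Step 1. [-(4*(((-4*x) + 6) + 5)) = -92] leading − — multiply by −1, so neg: 4*(((-4*x) + 6) + 5) = 92.
Step 2. [4*(((-4*x) + 6) + 5) = 92] 4·(inner) — divide through by 4, so div: ((-4*x) + 6) + 5 = 23.
Step 3. [((-4*x) + 6) + 5 = 23] +5 is outermost — subtract 5 both sides. So sub: (-4*x) + 6 = 18.
Step 4. [(-4*x) + 6 = 18] the outer +6 inverts by subtracting 6. So sub: -4*x = 12.
Step 5. [-4*x = 12] -4 out front; divide by -4, so div: x = -3.

Answer: x ∈ {-3}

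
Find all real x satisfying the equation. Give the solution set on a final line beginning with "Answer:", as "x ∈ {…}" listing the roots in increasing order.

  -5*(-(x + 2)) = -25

Step 1. [-5*(-(x + 2)) = -25] -5·(inner) — divide through by -5. So div: -(x + 2) = 5.
Step 2. [-(x + 2) = 5] leading − — multiply by −1 ⇒ neg: x + 2 = -5.
Step 3. [x + 2 = -5] peel the +2: subtract 2 from each side, so sub: x = -7.

Answer: x ∈ {-7}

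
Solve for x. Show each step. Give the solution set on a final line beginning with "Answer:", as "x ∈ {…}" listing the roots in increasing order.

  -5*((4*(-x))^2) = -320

Step 1. [-5*((4*(-x))^2) = -320] -5 out front; divide by -5 ⇒ div: (4*(-x))^2 = 64.
Step 2. [(4*(-x))^2 = 64] 64 ≥ 0, LHS is (·)² — take ±√ ⇒ sqrt: 4*(-x) = 8 or -8.
Step 3. [4*(-x) = 8 or -8] 4 out front; divide by 4. So div: -x = 2 or -2.
Step 4. [-x = 2 or -2] LHS negated; negate both sides. So neg: x = -2 or 2.

Answer: x ∈ {-2, 2}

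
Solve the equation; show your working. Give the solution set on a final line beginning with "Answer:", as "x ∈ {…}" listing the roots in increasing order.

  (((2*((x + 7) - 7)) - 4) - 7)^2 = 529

Step 1. [(((2*((x + 7) - 7)) - 4) - 7)^2 = 529] 529 ≥ 0, LHS is (·)² — take ±√ ⇒ sqrt: ((2*((x + 7) - 7)) - 4) - 7 = 23 or -23.
Step 2. [((2*((x + 7) - 7)) - 4) - 7 = 23 or -23] peel the -7: add 7 from each side ⇒ sub: (2*((x + 7) - 7)) - 4 = 30 or -16.
Step 3. [(2*((x + 7) - 7)) - 4 = 30 or -16] common factor 2 (LHS and 30 or -16) — divide through ⇒ factor: ((x + 7) - 7) - 2 = 15 or -8.
Step 4. [((x + 7) - 7) - 2 = 15 or -8] -2 is outermost — add 2 both sides ⇒ sub: (x + 7) - 7 = 17 or -6.
Step 5. [(x + 7) - 7 = 17 or -6] the outer -7 inverts by adding 7, so sub: x + 7 = 24 or 1.
Step 6. [x + 7 = 24 or 1] subtract 7: x sits inside (… + 7) ⇒ sub: x = 17 or -6.

Answer: x ∈ {-6, 17}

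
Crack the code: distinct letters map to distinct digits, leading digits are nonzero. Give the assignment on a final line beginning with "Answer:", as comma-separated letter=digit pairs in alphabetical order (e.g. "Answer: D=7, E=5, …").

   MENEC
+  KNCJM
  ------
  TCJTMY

Step 1. [T] the sum has 6 digits but both addends have 5; that extra leading digit T is the final carry, namely 1, so T=1.
Step 2. [col 1: C + M ≡ Y (mod 10)] several values work for Y in column 1 (C + M ≡ Y (mod 10), carry-in 0); try Y=3 ⇒ Y=3.
Step 3. [col 1: C + M ≡ Y (mod 10)] no forcing yet in column 1 (carry-in 0); C=4 is free and consistent — try it ⇒ C=4.
Step 4. [col 1: C + M ≡ Y (mod 10)] from column 1 (C=4, Y=3, carry-in 0, digits 1,3,4 already taken and all letters distinct): M must equal 9, so M=9.
Step 5. [col 2: E + J ≡ M (mod 10)] several values work for J in column 2 (E + J ≡ M (mod 10), carry-in 1); try J=8, so J=8.
Step 6. [col 2: E + J ≡ M (mod 10)] column 2 reads E+J+carry(1)=M with J=8, M=9; with digits 1,3,4,8,9 already taken and all letters distinct, the only value for E is 0, so E=0.
Step 7. [col 3: N + C ≡ T (mod 10)] column 3: given C=4, T=1, carry-in 0, and digits 0,1,3,4,8,9 already taken and all letters distinct, N+C≡T (mod 10) forces N=7, so N=7.
Step 8. [col 5: M + K ≡ C (mod 10)] in column 5 we have M+K≡C with carry-in 0; given M=9, C=4 and digits 0,1,3,4,7,8,9 already taken and all letters distinct, that pins K to 5, so K=5.

Answer: C=4, E=0, J=8, K=5, M=9, N=7, T=1, Y=3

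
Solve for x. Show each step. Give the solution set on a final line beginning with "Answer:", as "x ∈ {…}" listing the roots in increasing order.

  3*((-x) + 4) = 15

Step 1. [3*((-x) + 4) = 15] 3 out front; divide by 3, so div: (-x) + 4 = 5.
Step 2. [(-x) + 4 = 5] subtract 4: x sits inside (… + 4), so sub: -x = 1.
Step 3. [-x = 1] flip signs both sides. So neg: x = -1.

Answer: x ∈ {-1}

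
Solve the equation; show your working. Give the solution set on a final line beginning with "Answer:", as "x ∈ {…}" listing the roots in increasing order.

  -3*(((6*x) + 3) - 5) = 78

Step 1. [-3*(((6*x) + 3) - 5) = 78] LHS = -3·(…); ÷-3 both sides. So div: ((6*x) + 3) - 5 = -26.
Step 2. [((6*x) + 3) - 5 = -26] -5 is outermost — add 5 both sides. So sub: (6*x) + 3 = -21.
Step 3. [(6*x) + 3 = -21] the outer +3 inverts by subtracting 3, so sub: 6*x = -24.
Step 4. [6*x = -24] divide by the outer 6, so div: x = -4.

Answer: x ∈ {-4}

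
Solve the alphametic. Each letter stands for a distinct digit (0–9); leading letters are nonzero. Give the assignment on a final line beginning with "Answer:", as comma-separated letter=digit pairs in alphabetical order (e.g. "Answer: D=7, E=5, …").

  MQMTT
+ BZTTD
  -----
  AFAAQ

Step 1. [col 1: T + D ≡ Q (mod 10)] several values work for D in column 1 (T + D ≡ Q (mod 10), carry-in 0); try D=8. So D=8.
Step 2. [col 1: T + D ≡ Q (mod 10)] several values work for Q in column 1 (T + D ≡ Q (mod 10), carry-in 0); try Q=1. So Q=1.
Step 3. [col 1: T + D ≡ Q (mod 10)] column 1: given D=8, Q=1, carry-in 0, and digits 1,8 already taken and all letters distinct, T+D≡Q (mod 10) forces T=3 ⇒ T=3.
Step 4. [col 2: T + T ≡ A (mod 10)] column 2: given T=3, carry-in 1, and digits 1,3,8 already taken and all letters distinct, T+T≡A (mod 10) forces A=7 ⇒ A=7.
Step 5. [col 3: M + T ≡ A (mod 10)] column 3 reads M+T+carry(0)=A with T=3, A=7; with digits 1,3,7,8 already taken and all letters distinct, the only value for M is 4, so M=4.
Step 6. [col 4: Q + Z ≡ F (mod 10)] F=0 is one option consistent with column 4 (Q + Z ≡ F (mod 10), carry-in 0) — take it, so F=0.
Step 7. [col 4: Q + Z ≡ F (mod 10)] in column 4 we have Q+Z≡F with carry-in 0; given Q=1, F=0 and digits 0,1,3,4,7,8 already taken and all letters distinct, that pins Z to 9, so Z=9.
Step 8. [col 5: M + B ≡ A (mod 10)] column 5 reads M+B+carry(1)=A with M=4, A=7; with digits 0,1,3,4,7,8,9 already taken and all letters distinct, the only value for B is 2. So B=2.

Answer: A=7, B=2, D=8, F=0, M=4, Q=1, T=3, Z=9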